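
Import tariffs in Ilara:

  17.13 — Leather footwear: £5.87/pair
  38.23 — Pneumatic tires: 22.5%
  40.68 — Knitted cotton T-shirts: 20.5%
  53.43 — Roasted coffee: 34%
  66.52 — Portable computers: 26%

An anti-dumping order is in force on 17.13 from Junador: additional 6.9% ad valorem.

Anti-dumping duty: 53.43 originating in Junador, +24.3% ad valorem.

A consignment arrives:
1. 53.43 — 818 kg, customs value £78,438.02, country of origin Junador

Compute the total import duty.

Line 1 (53.43, Junador, 818 kg, £78,438.02):
Base rate for 53.43 is 34%.
Additional duty on 53.43 from Junador: +24.3%. Applied ad valorem rate: 34% + 24.3% = 58.3%.
Duty = £78,438.02 × 58.3% = £45,729.37.

£45,729.37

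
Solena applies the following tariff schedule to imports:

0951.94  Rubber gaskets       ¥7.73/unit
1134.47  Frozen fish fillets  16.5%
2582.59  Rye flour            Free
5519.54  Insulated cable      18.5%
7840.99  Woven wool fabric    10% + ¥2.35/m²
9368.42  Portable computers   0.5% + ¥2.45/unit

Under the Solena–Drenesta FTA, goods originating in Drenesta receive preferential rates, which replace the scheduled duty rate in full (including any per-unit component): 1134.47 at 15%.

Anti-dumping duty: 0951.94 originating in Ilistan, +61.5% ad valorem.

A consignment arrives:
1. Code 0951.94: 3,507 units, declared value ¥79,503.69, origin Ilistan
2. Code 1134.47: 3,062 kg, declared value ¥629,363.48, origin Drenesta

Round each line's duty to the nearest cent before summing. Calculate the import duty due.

¥170,408.40

Line 1 (0951.94, Ilistan, 3,507 units, ¥79,503.69):
Base rate for 0951.94 is ¥7.73/unit.
Additional duty on 0951.94 from Ilistan: +61.5% ad valorem. Applied ad valorem rate = 61.5%.
Duty = ¥79,503.69 × 61.5% + 3,507 × ¥7.73 = ¥76,003.88.
Line 2 (1134.47, Drenesta, 3,062 kg, ¥629,363.48):
Base rate for 1134.47 is 16.5%.
Origin Drenesta qualifies under the Solena–Drenesta agreement and 1134.47 is covered: preferential rate 15% applies instead.
Duty = ¥629,363.48 × 15% = ¥94,404.52.
Total = ¥76,003.88 + ¥94,404.52 = ¥170,408.40.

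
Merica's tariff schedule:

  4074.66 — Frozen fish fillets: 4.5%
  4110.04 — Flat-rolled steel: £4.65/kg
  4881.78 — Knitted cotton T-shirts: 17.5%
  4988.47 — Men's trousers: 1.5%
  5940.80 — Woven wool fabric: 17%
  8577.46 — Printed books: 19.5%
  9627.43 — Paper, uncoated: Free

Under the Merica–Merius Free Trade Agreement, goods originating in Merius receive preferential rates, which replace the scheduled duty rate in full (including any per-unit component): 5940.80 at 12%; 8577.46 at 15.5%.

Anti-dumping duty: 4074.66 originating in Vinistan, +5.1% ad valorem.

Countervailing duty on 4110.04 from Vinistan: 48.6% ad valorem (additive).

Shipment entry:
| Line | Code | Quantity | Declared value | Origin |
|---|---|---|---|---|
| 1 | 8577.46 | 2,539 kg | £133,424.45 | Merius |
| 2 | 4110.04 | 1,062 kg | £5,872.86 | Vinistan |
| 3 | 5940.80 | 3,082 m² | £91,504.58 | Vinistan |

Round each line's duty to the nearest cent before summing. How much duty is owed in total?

Line 1 (8577.46, Merius, 2,539 kg, £133,424.45):
Base rate for 8577.46 is 19.5%.
Origin Merius qualifies under the Merica–Merius agreement and 8577.46 is covered: preferential rate 15.5% applies instead.
Duty = £133,424.45 × 15.5% = £20,680.79.
Line 2 (4110.04, Vinistan, 1,062 kg, £5,872.86):
Base rate for 4110.04 is £4.65/kg.
Additional duty on 4110.04 from Vinistan: +48.6% ad valorem. Applied ad valorem rate = 48.6%.
Duty = £5,872.86 × 48.6% + 1,062 × £4.65 = £7,792.51.
Line 3 (5940.80, Vinistan, 3,082 m², £91,504.58):
Base rate for 5940.80 is 17%.
5940.80 has an FTA preferential rate, but origin Vinistan is not Merius; base rate stands.
Duty = £91,504.58 × 17% = £15,555.78.
Total = £20,680.79 + £7,792.51 + £15,555.78 = £44,029.08.

£44,029.08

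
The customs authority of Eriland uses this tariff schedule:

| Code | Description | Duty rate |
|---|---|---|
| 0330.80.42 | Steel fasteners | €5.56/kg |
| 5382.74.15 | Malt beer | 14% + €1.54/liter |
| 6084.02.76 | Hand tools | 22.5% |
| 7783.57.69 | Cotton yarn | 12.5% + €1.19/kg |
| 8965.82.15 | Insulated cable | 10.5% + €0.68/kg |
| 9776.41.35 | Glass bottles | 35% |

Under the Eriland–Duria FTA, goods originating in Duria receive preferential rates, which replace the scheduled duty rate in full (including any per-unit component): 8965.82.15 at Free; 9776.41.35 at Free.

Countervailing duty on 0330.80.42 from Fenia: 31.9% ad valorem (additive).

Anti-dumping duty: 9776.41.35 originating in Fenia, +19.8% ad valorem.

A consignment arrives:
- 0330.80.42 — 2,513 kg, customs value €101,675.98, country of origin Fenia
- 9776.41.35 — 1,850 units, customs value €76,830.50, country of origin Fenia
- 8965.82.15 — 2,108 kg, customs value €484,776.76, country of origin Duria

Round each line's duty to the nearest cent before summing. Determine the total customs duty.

Line 1 (0330.80.42, Fenia, 2,513 kg, €101,675.98):
Base rate for 0330.80.42 is €5.56/kg.
Additional duty on 0330.80.42 from Fenia: +31.9% ad valorem. Applied ad valorem rate = 31.9%.
Duty = €101,675.98 × 31.9% + 2,513 × €5.56 = €46,406.92.
Line 2 (9776.41.35, Fenia, 1,850 units, €76,830.50):
Base rate for 9776.41.35 is 35%.
9776.41.35 has an FTA preferential rate, but origin Fenia is not Duria; base rate stands.
Additional duty on 9776.41.35 from Fenia: +19.8%. Applied ad valorem rate: 35% + 19.8% = 54.8%.
Duty = €76,830.50 × 54.8% = €42,103.11.
Line 3 (8965.82.15, Duria, 2,108 kg, €484,776.76):
Base rate for 8965.82.15 is 10.5% + €0.68/kg.
Origin Duria qualifies under the Eriland–Duria agreement and 8965.82.15 is covered: preferential rate Free applies instead.
Duty = €484,776.76 × 0% = €0.00.
Total = €46,406.92 + €42,103.11 + €0.00 = €88,510.03.

€88,510.03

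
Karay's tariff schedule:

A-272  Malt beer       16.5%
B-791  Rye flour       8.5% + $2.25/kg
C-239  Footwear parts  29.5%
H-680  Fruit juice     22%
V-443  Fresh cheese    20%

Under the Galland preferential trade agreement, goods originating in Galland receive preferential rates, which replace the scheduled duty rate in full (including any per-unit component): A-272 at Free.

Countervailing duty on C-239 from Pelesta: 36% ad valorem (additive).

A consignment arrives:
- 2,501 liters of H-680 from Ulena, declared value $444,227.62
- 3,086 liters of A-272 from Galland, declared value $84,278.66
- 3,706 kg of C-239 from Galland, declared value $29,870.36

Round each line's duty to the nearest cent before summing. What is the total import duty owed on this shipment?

Line 1 (H-680, Ulena, 2,501 liters, $444,227.62):
Base rate for H-680 is 22%.
Duty = $444,227.62 × 22% = $97,730.08.
Line 2 (A-272, Galland, 3,086 liters, $84,278.66):
Base rate for A-272 is 16.5%.
Origin Galland qualifies under the Karay–Galland agreement and A-272 is covered: preferential rate Free applies instead.
Duty = $84,278.66 × 0% = $0.00.
Line 3 (C-239, Galland, 3,706 kg, $29,870.36):
Base rate for C-239 is 29.5%.
Origin Galland is the FTA partner but C-239 is not on the preference list; base rate stands.
The additional-duty order on C-239 targets Pelesta, not Galland; it does not apply.
Duty = $29,870.36 × 29.5% = $8,811.76.
Total = $97,730.08 + $0.00 + $8,811.76 = $106,541.84.

$106,541.84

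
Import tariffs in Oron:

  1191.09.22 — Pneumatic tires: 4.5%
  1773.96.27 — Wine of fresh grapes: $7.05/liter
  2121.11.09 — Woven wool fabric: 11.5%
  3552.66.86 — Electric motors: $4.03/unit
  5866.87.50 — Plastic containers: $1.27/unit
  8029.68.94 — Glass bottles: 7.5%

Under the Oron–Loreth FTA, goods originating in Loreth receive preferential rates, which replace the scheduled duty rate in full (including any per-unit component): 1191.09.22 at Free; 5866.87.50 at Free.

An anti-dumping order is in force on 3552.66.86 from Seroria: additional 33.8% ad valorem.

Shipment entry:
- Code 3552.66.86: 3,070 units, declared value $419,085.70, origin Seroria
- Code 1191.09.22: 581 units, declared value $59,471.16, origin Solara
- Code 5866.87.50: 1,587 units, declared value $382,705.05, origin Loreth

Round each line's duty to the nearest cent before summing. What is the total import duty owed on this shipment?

$156,699.27

Line 1 (3552.66.86, Seroria, 3,070 units, $419,085.70):
Base rate for 3552.66.86 is $4.03/unit.
Additional duty on 3552.66.86 from Seroria: +33.8% ad valorem. Applied ad valorem rate = 33.8%.
Duty = $419,085.70 × 33.8% + 3,070 × $4.03 = $154,023.07.
Line 2 (1191.09.22, Solara, 581 units, $59,471.16):
Base rate for 1191.09.22 is 4.5%.
1191.09.22 has an FTA preferential rate, but origin Solara is not Loreth; base rate stands.
Duty = $59,471.16 × 4.5% = $2,676.20.
Line 3 (5866.87.50, Loreth, 1,587 units, $382,705.05):
Base rate for 5866.87.50 is $1.27/unit.
Origin Loreth qualifies under the Oron–Loreth agreement and 5866.87.50 is covered: preferential rate Free applies instead.
Duty = $382,705.05 × 0% = $0.00.
Total = $154,023.07 + $2,676.20 + $0.00 = $156,699.27.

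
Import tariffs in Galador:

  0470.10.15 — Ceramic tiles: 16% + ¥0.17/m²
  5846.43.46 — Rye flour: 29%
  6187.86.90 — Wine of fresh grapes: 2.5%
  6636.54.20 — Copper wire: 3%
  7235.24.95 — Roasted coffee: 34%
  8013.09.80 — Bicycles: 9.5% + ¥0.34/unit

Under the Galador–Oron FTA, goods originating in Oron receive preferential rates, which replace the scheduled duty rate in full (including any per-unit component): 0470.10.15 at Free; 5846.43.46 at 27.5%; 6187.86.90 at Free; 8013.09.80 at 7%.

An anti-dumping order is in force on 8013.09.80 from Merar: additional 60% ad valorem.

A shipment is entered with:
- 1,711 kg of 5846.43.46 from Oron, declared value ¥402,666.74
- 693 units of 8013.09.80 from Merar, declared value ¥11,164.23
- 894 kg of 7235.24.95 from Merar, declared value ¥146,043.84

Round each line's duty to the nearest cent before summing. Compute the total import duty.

¥168,383.02

Line 1 (5846.43.46, Oron, 1,711 kg, ¥402,666.74):
Base rate for 5846.43.46 is 29%.
Origin Oron qualifies under the Galador–Oron agreement and 5846.43.46 is covered: preferential rate 27.5% applies instead.
Duty = ¥402,666.74 × 27.5% = ¥110,733.35.
Line 2 (8013.09.80, Merar, 693 units, ¥11,164.23):
Base rate for 8013.09.80 is 9.5% + ¥0.34/unit.
8013.09.80 has an FTA preferential rate, but origin Merar is not Oron; base rate stands.
Additional duty on 8013.09.80 from Merar: +60%. Applied ad valorem rate: 9.5% + 60% = 69.5%.
Duty = ¥11,164.23 × 69.5% + 693 × ¥0.34 = ¥7,994.76.
Line 3 (7235.24.95, Merar, 894 kg, ¥146,043.84):
Base rate for 7235.24.95 is 34%.
Duty = ¥146,043.84 × 34% = ¥49,654.91.
Total = ¥110,733.35 + ¥7,994.76 + ¥49,654.91 = ¥168,383.02.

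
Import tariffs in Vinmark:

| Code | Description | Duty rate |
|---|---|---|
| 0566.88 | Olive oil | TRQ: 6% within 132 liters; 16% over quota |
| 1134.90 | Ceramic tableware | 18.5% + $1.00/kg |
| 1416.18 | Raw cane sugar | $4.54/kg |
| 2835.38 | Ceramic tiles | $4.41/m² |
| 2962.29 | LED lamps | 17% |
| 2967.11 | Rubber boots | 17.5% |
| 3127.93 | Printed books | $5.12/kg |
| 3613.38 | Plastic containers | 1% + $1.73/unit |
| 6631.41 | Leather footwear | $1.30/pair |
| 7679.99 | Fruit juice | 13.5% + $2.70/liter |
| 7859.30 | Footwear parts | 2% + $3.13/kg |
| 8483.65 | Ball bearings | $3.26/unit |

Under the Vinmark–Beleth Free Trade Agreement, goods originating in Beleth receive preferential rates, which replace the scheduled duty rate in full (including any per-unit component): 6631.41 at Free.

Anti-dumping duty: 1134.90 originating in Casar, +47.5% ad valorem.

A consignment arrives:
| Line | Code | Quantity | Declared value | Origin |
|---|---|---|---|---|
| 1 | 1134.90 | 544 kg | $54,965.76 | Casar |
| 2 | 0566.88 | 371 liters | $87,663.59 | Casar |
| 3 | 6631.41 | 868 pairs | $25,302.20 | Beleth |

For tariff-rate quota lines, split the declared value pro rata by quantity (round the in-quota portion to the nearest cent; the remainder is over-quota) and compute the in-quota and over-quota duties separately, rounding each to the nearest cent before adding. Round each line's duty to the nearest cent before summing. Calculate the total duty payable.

Line 1 (1134.90, Casar, 544 kg, $54,965.76):
Base rate for 1134.90 is 18.5% + $1.00/kg.
Additional duty on 1134.90 from Casar: +47.5%. Applied ad valorem rate: 18.5% + 47.5% = 66%.
Duty = $54,965.76 × 66% + 544 × $1.00 = $36,821.40.
Line 2 (0566.88, Casar, 371 liters, $87,663.59):
Code 0566.88 is under a tariff-rate quota (threshold 132 liters). In-quota: 132 liters at 6%; over-quota: 239 liters at 16%.
Pro-rata value split: in-quota = $87,663.59 × 132/371 = $31,190.28; over-quota = $87,663.59 − $31,190.28 = $56,473.31.
In-quota duty = $31,190.28 × 6% = $1,871.42. Over-quota duty = $56,473.31 × 16% = $9,035.73.
Line duty = $1,871.42 + $9,035.73 = $10,907.15.
Line 3 (6631.41, Beleth, 868 pairs, $25,302.20):
Base rate for 6631.41 is $1.30/pair.
Origin Beleth qualifies under the Vinmark–Beleth agreement and 6631.41 is covered: preferential rate Free applies instead.
Duty = $25,302.20 × 0% = $0.00.
Total = $36,821.40 + $10,907.15 + $0.00 = $47,728.55.

$47,728.55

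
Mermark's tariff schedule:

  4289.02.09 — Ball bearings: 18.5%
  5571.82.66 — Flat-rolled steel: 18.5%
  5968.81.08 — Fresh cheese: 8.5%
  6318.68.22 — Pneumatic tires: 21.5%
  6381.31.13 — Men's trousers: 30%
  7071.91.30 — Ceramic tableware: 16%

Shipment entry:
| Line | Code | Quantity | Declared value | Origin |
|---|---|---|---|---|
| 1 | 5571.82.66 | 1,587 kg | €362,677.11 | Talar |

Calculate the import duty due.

Line 1 (5571.82.66, Talar, 1,587 kg, €362,677.11):
Base rate for 5571.82.66 is 18.5%.
Duty = €362,677.11 × 18.5% = €67,095.27.

€67,095.27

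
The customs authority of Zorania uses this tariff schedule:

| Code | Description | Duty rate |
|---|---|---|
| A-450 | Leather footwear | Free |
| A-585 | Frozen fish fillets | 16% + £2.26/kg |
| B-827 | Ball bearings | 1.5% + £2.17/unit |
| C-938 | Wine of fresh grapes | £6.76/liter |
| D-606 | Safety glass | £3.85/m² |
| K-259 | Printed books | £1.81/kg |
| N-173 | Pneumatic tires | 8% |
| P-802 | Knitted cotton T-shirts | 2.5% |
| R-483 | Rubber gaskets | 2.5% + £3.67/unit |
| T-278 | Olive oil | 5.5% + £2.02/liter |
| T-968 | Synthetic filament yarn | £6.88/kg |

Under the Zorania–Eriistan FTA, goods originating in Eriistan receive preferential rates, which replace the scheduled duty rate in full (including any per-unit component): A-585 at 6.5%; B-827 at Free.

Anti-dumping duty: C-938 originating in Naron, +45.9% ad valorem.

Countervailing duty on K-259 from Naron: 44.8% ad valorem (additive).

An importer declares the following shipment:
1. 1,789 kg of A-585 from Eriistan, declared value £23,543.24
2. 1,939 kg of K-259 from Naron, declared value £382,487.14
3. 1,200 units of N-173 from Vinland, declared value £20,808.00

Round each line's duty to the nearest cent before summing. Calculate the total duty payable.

£178,058.78

Line 1 (A-585, Eriistan, 1,789 kg, £23,543.24):
Base rate for A-585 is 16% + £2.26/kg.
Origin Eriistan qualifies under the Zorania–Eriistan agreement and A-585 is covered: preferential rate 6.5% applies instead.
Duty = £23,543.24 × 6.5% = £1,530.31.
Line 2 (K-259, Naron, 1,939 kg, £382,487.14):
Base rate for K-259 is £1.81/kg.
Additional duty on K-259 from Naron: +44.8% ad valorem. Applied ad valorem rate = 44.8%.
Duty = £382,487.14 × 44.8% + 1,939 × £1.81 = £174,863.83.
Line 3 (N-173, Vinland, 1,200 units, £20,808.00):
Base rate for N-173 is 8%.
Duty = £20,808.00 × 8% = £1,664.64.
Total = £1,530.31 + £174,863.83 + £1,664.64 = £178,058.78.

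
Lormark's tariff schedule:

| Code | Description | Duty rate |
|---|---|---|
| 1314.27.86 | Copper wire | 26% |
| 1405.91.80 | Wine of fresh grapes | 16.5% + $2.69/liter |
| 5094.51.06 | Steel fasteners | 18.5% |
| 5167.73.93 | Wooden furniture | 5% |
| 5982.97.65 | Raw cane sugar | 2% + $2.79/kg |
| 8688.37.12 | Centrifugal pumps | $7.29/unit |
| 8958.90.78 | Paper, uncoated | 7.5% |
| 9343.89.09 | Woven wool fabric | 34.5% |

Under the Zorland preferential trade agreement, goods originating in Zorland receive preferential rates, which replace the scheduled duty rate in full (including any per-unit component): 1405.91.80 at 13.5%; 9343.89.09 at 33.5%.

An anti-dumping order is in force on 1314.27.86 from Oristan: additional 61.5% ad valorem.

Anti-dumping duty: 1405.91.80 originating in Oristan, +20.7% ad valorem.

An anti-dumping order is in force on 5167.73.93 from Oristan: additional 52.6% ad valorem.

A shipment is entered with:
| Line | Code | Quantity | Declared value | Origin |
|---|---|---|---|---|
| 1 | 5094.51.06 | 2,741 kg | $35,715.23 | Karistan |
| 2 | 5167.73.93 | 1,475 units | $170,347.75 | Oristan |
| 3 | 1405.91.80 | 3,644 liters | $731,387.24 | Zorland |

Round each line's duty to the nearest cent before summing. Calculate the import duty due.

Line 1 (5094.51.06, Karistan, 2,741 kg, $35,715.23):
Base rate for 5094.51.06 is 18.5%.
Duty = $35,715.23 × 18.5% = $6,607.32.
Line 2 (5167.73.93, Oristan, 1,475 units, $170,347.75):
Base rate for 5167.73.93 is 5%.
Additional duty on 5167.73.93 from Oristan: +52.6%. Applied ad valorem rate: 5% + 52.6% = 57.6%.
Duty = $170,347.75 × 57.6% = $98,120.30.
Line 3 (1405.91.80, Zorland, 3,644 liters, $731,387.24):
Base rate for 1405.91.80 is 16.5% + $2.69/liter.
Origin Zorland qualifies under the Lormark–Zorland agreement and 1405.91.80 is covered: preferential rate 13.5% applies instead.
The additional-duty order on 1405.91.80 targets Oristan, not Zorland; it does not apply.
Duty = $731,387.24 × 13.5% = $98,737.28.
Total = $6,607.32 + $98,120.30 + $98,737.28 = $203,464.90.

$203,464.90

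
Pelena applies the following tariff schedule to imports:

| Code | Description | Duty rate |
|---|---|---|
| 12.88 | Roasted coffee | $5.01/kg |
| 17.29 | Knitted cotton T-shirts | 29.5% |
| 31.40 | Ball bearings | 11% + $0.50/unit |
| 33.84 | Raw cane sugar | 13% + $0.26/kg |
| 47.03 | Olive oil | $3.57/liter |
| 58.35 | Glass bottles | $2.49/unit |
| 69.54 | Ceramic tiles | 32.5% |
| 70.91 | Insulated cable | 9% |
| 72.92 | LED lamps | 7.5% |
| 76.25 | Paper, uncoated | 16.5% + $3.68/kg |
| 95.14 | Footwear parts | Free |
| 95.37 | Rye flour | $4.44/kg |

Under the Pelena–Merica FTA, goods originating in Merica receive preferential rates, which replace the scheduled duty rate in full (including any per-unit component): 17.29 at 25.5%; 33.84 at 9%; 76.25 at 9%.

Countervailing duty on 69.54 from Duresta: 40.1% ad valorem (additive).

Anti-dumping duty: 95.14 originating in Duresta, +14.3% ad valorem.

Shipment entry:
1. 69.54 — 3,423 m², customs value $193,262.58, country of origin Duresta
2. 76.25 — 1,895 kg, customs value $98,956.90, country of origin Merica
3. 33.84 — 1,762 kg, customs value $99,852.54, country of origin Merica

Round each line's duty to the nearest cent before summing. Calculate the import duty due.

$158,201.48

Line 1 (69.54, Duresta, 3,423 m², $193,262.58):
Base rate for 69.54 is 32.5%.
Additional duty on 69.54 from Duresta: +40.1%. Applied ad valorem rate: 32.5% + 40.1% = 72.6%.
Duty = $193,262.58 × 72.6% = $140,308.63.
Line 2 (76.25, Merica, 1,895 kg, $98,956.90):
Base rate for 76.25 is 16.5% + $3.68/kg.
Origin Merica qualifies under the Pelena–Merica agreement and 76.25 is covered: preferential rate 9% applies instead.
Duty = $98,956.90 × 9% = $8,906.12.
Line 3 (33.84, Merica, 1,762 kg, $99,852.54):
Base rate for 33.84 is 13% + $0.26/kg.
Origin Merica qualifies under the Pelena–Merica agreement and 33.84 is covered: preferential rate 9% applies instead.
Duty = $99,852.54 × 9% = $8,986.73.
Total = $140,308.63 + $8,906.12 + $8,986.73 = $158,201.48.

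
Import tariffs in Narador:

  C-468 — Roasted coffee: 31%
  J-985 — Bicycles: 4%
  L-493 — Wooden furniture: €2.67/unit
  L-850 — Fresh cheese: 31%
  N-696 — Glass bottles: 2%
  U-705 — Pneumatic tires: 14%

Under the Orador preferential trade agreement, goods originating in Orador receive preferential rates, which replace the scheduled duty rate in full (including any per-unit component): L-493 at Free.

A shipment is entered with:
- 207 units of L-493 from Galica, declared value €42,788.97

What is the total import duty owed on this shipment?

€552.69

Line 1 (L-493, Galica, 207 units, €42,788.97):
Base rate for L-493 is €2.67/unit.
L-493 has an FTA preferential rate, but origin Galica is not Orador; base rate stands.
Duty = 207 × €2.67 = €552.69.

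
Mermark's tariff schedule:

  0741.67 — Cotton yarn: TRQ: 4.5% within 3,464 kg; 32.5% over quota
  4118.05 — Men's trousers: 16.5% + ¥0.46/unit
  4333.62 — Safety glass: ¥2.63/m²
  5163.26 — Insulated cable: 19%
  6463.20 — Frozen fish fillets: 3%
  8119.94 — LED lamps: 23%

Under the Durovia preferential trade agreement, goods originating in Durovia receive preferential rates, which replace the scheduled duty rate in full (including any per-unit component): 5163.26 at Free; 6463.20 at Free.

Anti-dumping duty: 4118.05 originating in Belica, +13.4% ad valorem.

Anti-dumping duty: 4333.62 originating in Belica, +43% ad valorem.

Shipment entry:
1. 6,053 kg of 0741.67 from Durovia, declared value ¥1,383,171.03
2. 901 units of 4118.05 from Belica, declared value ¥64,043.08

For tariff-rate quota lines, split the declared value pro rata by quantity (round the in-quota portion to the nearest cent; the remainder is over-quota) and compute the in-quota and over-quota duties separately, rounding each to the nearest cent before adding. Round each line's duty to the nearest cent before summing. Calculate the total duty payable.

Line 1 (0741.67, Durovia, 6,053 kg, ¥1,383,171.03):
Code 0741.67 is under a tariff-rate quota (threshold 3,464 kg). In-quota: 3,464 kg at 4.5%; over-quota: 2,589 kg at 32.5%.
Pro-rata value split: in-quota = ¥1,383,171.03 × 3,464/6,053 = ¥791,558.64; over-quota = ¥1,383,171.03 − ¥791,558.64 = ¥591,612.39.
In-quota duty = ¥791,558.64 × 4.5% = ¥35,620.14. Over-quota duty = ¥591,612.39 × 32.5% = ¥192,274.03.
Line duty = ¥35,620.14 + ¥192,274.03 = ¥227,894.17.
Line 2 (4118.05, Belica, 901 units, ¥64,043.08):
Base rate for 4118.05 is 16.5% + ¥0.46/unit.
Additional duty on 4118.05 from Belica: +13.4%. Applied ad valorem rate: 16.5% + 13.4% = 29.9%.
Duty = ¥64,043.08 × 29.9% + 901 × ¥0.46 = ¥19,563.34.
Total = ¥227,894.17 + ¥19,563.34 = ¥247,457.51.

¥247,457.51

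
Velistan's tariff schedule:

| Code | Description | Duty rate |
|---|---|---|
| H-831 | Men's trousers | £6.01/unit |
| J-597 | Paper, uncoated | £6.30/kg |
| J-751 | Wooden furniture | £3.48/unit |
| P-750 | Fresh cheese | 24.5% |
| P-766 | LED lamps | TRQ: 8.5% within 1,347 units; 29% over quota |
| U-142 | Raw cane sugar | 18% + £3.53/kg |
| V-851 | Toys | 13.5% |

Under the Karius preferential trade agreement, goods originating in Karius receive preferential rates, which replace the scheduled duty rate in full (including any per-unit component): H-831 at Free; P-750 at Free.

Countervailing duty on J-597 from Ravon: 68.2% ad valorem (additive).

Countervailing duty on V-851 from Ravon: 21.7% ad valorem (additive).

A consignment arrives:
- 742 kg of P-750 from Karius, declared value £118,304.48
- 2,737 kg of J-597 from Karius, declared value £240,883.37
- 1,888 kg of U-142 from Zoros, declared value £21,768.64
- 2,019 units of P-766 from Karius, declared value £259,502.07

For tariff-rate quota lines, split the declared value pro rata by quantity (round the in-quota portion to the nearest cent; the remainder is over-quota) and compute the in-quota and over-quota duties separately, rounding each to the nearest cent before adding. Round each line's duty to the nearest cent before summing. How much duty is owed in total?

£67,590.07

Line 1 (P-750, Karius, 742 kg, £118,304.48):
Base rate for P-750 is 24.5%.
Origin Karius qualifies under the Velistan–Karius agreement and P-750 is covered: preferential rate Free applies instead.
Duty = £118,304.48 × 0% = £0.00.
Line 2 (J-597, Karius, 2,737 kg, £240,883.37):
Base rate for J-597 is £6.30/kg.
Origin Karius is the FTA partner but J-597 is not on the preference list; base rate stands.
The additional-duty order on J-597 targets Ravon, not Karius; it does not apply.
Duty = 2,737 × £6.30 = £17,243.10.
Line 3 (U-142, Zoros, 1,888 kg, £21,768.64):
Base rate for U-142 is 18% + £3.53/kg.
Duty = £21,768.64 × 18% + 1,888 × £3.53 = £10,583.00.
Line 4 (P-766, Karius, 2,019 units, £259,502.07):
Code P-766 is under a tariff-rate quota (threshold 1,347 units). In-quota: 1,347 units at 8.5%; over-quota: 672 units at 29%.
Pro-rata value split: in-quota = £259,502.07 × 1,347/2,019 = £173,129.91; over-quota = £259,502.07 − £173,129.91 = £86,372.16.
In-quota duty = £173,129.91 × 8.5% = £14,716.04. Over-quota duty = £86,372.16 × 29% = £25,047.93.
Line duty = £14,716.04 + £25,047.93 = £39,763.97.
Total = £0.00 + £17,243.10 + £10,583.00 + £39,763.97 = £67,590.07.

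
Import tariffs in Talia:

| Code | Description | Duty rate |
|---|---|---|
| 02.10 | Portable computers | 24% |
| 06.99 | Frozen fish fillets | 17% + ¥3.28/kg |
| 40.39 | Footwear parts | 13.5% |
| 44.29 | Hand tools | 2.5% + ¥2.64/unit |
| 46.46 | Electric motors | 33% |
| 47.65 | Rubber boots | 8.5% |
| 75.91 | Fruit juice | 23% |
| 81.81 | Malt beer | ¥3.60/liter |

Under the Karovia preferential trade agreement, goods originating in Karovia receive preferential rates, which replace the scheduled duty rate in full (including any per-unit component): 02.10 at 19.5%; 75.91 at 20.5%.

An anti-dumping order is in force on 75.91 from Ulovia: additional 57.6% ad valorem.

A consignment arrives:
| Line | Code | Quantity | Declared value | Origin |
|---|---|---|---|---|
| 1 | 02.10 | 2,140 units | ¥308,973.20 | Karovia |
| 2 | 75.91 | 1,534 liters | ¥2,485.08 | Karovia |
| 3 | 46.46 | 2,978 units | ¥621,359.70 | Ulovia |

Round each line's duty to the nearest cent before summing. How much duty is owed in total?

¥265,807.91

Line 1 (02.10, Karovia, 2,140 units, ¥308,973.20):
Base rate for 02.10 is 24%.
Origin Karovia qualifies under the Talia–Karovia agreement and 02.10 is covered: preferential rate 19.5% applies instead.
Duty = ¥308,973.20 × 19.5% = ¥60,249.77.
Line 2 (75.91, Karovia, 1,534 liters, ¥2,485.08):
Base rate for 75.91 is 23%.
Origin Karovia qualifies under the Talia–Karovia agreement and 75.91 is covered: preferential rate 20.5% applies instead.
The additional-duty order on 75.91 targets Ulovia, not Karovia; it does not apply.
Duty = ¥2,485.08 × 20.5% = ¥509.44.
Line 3 (46.46, Ulovia, 2,978 units, ¥621,359.70):
Base rate for 46.46 is 33%.
Duty = ¥621,359.70 × 33% = ¥205,048.70.
Total = ¥60,249.77 + ¥509.44 + ¥205,048.70 = ¥265,807.91.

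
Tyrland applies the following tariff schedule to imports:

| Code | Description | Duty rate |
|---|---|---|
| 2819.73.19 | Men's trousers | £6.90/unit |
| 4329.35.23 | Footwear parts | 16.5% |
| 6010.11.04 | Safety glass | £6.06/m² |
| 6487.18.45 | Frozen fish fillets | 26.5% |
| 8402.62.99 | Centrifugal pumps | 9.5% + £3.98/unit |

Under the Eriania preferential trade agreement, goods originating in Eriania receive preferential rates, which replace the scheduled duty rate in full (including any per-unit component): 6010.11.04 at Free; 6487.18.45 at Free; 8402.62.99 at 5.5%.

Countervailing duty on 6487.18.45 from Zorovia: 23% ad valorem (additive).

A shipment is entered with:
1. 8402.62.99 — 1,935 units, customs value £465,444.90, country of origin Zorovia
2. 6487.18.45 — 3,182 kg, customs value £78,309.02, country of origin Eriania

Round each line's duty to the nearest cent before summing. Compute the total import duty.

Line 1 (8402.62.99, Zorovia, 1,935 units, £465,444.90):
Base rate for 8402.62.99 is 9.5% + £3.98/unit.
8402.62.99 has an FTA preferential rate, but origin Zorovia is not Eriania; base rate stands.
Duty = £465,444.90 × 9.5% + 1,935 × £3.98 = £51,918.57.
Line 2 (6487.18.45, Eriania, 3,182 kg, £78,309.02):
Base rate for 6487.18.45 is 26.5%.
Origin Eriania qualifies under the Tyrland–Eriania agreement and 6487.18.45 is covered: preferential rate Free applies instead.
The additional-duty order on 6487.18.45 targets Zorovia, not Eriania; it does not apply.
Duty = £78,309.02 × 0% = £0.00.
Total = £51,918.57 + £0.00 = £51,918.57.

£51,918.57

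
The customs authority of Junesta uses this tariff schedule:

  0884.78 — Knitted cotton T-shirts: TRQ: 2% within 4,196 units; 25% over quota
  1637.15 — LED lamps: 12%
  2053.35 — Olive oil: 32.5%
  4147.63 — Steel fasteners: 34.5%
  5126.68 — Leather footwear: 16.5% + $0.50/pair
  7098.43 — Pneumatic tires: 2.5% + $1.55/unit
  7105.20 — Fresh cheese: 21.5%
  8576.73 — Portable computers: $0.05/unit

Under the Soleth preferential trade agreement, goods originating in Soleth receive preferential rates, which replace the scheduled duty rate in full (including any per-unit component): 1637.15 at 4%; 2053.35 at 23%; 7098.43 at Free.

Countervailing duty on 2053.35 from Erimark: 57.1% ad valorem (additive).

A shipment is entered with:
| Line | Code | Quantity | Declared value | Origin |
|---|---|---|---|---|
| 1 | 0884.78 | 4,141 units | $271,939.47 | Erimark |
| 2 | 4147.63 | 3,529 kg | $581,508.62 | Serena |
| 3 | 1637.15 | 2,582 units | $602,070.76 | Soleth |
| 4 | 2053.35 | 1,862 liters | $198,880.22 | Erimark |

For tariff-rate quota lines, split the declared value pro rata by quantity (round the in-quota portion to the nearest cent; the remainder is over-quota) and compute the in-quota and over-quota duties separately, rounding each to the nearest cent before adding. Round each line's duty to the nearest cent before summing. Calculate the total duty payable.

Line 1 (0884.78, Erimark, 4,141 units, $271,939.47):
Code 0884.78 is under a tariff-rate quota (threshold 4,196 units). Quantity 4,141 units is within the quota, so the in-quota rate 2% applies to the full value.
Duty = $271,939.47 × 2% = $5,438.79.
Line 2 (4147.63, Serena, 3,529 kg, $581,508.62):
Base rate for 4147.63 is 34.5%.
Duty = $581,508.62 × 34.5% = $200,620.47.
Line 3 (1637.15, Soleth, 2,582 units, $602,070.76):
Base rate for 1637.15 is 12%.
Origin Soleth qualifies under the Junesta–Soleth agreement and 1637.15 is covered: preferential rate 4% applies instead.
Duty = $602,070.76 × 4% = $24,082.83.
Line 4 (2053.35, Erimark, 1,862 liters, $198,880.22):
Base rate for 2053.35 is 32.5%.
2053.35 has an FTA preferential rate, but origin Erimark is not Soleth; base rate stands.
Additional duty on 2053.35 from Erimark: +57.1%. Applied ad valorem rate: 32.5% + 57.1% = 89.6%.
Duty = $198,880.22 × 89.6% = $178,196.68.
Total = $5,438.79 + $200,620.47 + $24,082.83 + $178,196.68 = $408,338.77.

$408,338.77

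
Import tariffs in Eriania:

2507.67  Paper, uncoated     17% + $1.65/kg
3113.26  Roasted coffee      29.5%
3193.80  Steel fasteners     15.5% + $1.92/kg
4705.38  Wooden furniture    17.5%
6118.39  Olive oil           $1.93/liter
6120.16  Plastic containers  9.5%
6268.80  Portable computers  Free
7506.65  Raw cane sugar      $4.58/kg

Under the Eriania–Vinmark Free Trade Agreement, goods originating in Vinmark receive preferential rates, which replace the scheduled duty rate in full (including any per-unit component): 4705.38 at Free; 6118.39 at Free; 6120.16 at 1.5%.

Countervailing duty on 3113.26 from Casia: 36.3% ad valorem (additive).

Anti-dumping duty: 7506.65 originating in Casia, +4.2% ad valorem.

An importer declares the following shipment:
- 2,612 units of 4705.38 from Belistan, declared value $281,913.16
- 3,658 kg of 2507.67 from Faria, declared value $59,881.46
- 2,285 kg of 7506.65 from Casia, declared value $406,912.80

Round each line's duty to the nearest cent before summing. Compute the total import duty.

$93,105.99

Line 1 (4705.38, Belistan, 2,612 units, $281,913.16):
Base rate for 4705.38 is 17.5%.
4705.38 has an FTA preferential rate, but origin Belistan is not Vinmark; base rate stands.
Duty = $281,913.16 × 17.5% = $49,334.80.
Line 2 (2507.67, Faria, 3,658 kg, $59,881.46):
Base rate for 2507.67 is 17% + $1.65/kg.
Duty = $59,881.46 × 17% + 3,658 × $1.65 = $16,215.55.
Line 3 (7506.65, Casia, 2,285 kg, $406,912.80):
Base rate for 7506.65 is $4.58/kg.
Additional duty on 7506.65 from Casia: +4.2% ad valorem. Applied ad valorem rate = 4.2%.
Duty = $406,912.80 × 4.2% + 2,285 × $4.58 = $27,555.64.
Total = $49,334.80 + $16,215.55 + $27,555.64 = $93,105.99.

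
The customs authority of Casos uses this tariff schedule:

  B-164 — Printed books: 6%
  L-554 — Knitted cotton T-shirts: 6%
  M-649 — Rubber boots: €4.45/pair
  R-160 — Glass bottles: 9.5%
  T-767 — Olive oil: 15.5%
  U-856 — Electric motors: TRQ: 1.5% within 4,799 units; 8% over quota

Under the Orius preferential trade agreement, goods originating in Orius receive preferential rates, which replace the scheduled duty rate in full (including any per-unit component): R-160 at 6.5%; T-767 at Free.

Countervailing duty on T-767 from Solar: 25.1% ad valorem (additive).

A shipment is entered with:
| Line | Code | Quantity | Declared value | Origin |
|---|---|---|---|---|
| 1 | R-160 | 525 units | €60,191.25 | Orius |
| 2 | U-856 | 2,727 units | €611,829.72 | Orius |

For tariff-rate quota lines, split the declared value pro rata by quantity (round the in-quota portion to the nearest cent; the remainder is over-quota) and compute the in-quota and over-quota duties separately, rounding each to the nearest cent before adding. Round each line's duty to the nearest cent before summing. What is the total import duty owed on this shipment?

Line 1 (R-160, Orius, 525 units, €60,191.25):
Base rate for R-160 is 9.5%.
Origin Orius qualifies under the Casos–Orius agreement and R-160 is covered: preferential rate 6.5% applies instead.
Duty = €60,191.25 × 6.5% = €3,912.43.
Line 2 (U-856, Orius, 2,727 units, €611,829.72):
Code U-856 is under a tariff-rate quota (threshold 4,799 units). Quantity 2,727 units is within the quota, so the in-quota rate 1.5% applies to the full value.
Duty = €611,829.72 × 1.5% = €9,177.45.
Total = €3,912.43 + €9,177.45 = €13,089.88.

€13,089.88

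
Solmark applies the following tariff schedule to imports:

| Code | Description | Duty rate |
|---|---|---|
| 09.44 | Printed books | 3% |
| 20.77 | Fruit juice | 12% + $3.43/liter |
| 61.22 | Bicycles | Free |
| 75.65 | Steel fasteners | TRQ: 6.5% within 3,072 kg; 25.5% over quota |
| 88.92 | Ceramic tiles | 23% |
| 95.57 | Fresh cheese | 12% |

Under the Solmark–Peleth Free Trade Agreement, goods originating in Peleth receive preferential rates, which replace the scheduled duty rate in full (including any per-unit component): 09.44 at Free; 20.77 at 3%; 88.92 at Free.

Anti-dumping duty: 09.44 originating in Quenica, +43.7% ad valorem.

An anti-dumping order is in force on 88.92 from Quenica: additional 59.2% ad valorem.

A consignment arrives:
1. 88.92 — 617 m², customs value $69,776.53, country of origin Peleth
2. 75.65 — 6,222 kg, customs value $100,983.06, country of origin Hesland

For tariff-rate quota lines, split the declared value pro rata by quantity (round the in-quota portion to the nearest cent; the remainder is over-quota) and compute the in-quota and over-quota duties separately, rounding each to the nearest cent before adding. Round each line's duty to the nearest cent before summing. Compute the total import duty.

Line 1 (88.92, Peleth, 617 m², $69,776.53):
Base rate for 88.92 is 23%.
Origin Peleth qualifies under the Solmark–Peleth agreement and 88.92 is covered: preferential rate Free applies instead.
The additional-duty order on 88.92 targets Quenica, not Peleth; it does not apply.
Duty = $69,776.53 × 0% = $0.00.
Line 2 (75.65, Hesland, 6,222 kg, $100,983.06):
Code 75.65 is under a tariff-rate quota (threshold 3,072 kg). In-quota: 3,072 kg at 6.5%; over-quota: 3,150 kg at 25.5%.
Pro-rata value split: in-quota = $100,983.06 × 3,072/6,222 = $49,858.56; over-quota = $100,983.06 − $49,858.56 = $51,124.50.
In-quota duty = $49,858.56 × 6.5% = $3,240.81. Over-quota duty = $51,124.50 × 25.5% = $13,036.75.
Line duty = $3,240.81 + $13,036.75 = $16,277.56.
Total = $0.00 + $16,277.56 = $16,277.56.

$16,277.56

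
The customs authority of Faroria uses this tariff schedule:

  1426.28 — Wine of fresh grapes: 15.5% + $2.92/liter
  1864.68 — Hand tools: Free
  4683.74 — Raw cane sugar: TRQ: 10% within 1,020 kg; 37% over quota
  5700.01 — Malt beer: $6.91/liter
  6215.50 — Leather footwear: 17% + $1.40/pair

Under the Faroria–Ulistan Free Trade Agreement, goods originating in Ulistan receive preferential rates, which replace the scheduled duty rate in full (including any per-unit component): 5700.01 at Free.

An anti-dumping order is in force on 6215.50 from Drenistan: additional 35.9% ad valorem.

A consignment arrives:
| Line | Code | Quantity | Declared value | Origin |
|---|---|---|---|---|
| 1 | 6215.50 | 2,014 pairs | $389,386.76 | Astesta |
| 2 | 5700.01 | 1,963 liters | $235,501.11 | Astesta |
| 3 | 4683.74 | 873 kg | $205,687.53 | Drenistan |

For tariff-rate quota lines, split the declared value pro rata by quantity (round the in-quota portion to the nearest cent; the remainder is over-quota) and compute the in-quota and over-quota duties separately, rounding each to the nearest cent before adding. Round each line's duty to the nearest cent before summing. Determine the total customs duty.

Line 1 (6215.50, Astesta, 2,014 pairs, $389,386.76):
Base rate for 6215.50 is 17% + $1.40/pair.
The additional-duty order on 6215.50 targets Drenistan, not Astesta; it does not apply.
Duty = $389,386.76 × 17% + 2,014 × $1.40 = $69,015.35.
Line 2 (5700.01, Astesta, 1,963 liters, $235,501.11):
Base rate for 5700.01 is $6.91/liter.
5700.01 has an FTA preferential rate, but origin Astesta is not Ulistan; base rate stands.
Duty = 1,963 × $6.91 = $13,564.33.
Line 3 (4683.74, Drenistan, 873 kg, $205,687.53):
Code 4683.74 is under a tariff-rate quota (threshold 1,020 kg). Quantity 873 kg is within the quota, so the in-quota rate 10% applies to the full value.
Duty = $205,687.53 × 10% = $20,568.75.
Total = $69,015.35 + $13,564.33 + $20,568.75 = $103,148.43.

$103,148.43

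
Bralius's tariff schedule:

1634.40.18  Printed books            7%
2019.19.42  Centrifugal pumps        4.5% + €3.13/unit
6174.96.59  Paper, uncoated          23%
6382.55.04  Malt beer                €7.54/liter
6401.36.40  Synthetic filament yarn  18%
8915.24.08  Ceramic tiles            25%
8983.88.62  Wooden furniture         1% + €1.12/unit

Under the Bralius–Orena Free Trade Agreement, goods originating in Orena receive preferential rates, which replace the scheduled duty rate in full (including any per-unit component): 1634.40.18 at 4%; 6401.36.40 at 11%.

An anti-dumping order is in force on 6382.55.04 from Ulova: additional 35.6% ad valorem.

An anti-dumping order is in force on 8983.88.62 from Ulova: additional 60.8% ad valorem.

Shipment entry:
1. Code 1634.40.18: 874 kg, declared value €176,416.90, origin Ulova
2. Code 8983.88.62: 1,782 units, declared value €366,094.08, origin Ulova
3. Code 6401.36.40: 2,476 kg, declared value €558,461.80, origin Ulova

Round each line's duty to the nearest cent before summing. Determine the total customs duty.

Line 1 (1634.40.18, Ulova, 874 kg, €176,416.90):
Base rate for 1634.40.18 is 7%.
1634.40.18 has an FTA preferential rate, but origin Ulova is not Orena; base rate stands.
Duty = €176,416.90 × 7% = €12,349.18.
Line 2 (8983.88.62, Ulova, 1,782 units, €366,094.08):
Base rate for 8983.88.62 is 1% + €1.12/unit.
Additional duty on 8983.88.62 from Ulova: +60.8%. Applied ad valorem rate: 1% + 60.8% = 61.8%.
Duty = €366,094.08 × 61.8% + 1,782 × €1.12 = €228,241.98.
Line 3 (6401.36.40, Ulova, 2,476 kg, €558,461.80):
Base rate for 6401.36.40 is 18%.
6401.36.40 has an FTA preferential rate, but origin Ulova is not Orena; base rate stands.
Duty = €558,461.80 × 18% = €100,523.12.
Total = €12,349.18 + €228,241.98 + €100,523.12 = €341,114.28.

€341,114.28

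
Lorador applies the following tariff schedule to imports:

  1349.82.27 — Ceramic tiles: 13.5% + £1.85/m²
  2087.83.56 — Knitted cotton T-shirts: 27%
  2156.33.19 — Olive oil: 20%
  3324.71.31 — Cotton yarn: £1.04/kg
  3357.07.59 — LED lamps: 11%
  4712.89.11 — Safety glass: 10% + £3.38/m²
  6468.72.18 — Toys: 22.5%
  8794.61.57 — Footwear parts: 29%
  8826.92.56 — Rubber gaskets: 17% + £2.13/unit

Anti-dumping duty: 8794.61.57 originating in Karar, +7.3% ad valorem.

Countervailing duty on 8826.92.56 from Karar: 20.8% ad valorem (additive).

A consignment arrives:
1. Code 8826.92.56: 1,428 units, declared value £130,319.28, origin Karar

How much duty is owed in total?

Line 1 (8826.92.56, Karar, 1,428 units, £130,319.28):
Base rate for 8826.92.56 is 17% + £2.13/unit.
Additional duty on 8826.92.56 from Karar: +20.8%. Applied ad valorem rate: 17% + 20.8% = 37.8%.
Duty = £130,319.28 × 37.8% + 1,428 × £2.13 = £52,302.33.

£52,302.33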